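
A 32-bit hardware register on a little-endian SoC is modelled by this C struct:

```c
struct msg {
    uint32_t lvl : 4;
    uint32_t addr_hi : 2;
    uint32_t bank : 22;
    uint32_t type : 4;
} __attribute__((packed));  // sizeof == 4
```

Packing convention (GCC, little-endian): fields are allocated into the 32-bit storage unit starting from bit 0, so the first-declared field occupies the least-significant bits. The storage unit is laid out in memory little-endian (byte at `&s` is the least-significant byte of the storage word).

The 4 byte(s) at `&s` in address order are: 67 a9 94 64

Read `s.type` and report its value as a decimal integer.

6

[0]=0x67 [1]=0xa9 [2]=0x94 [3]=0x64 (little-endian) → word 0x6494a967
lvl:4 @ bit 0 → (0x6494a967>>0)&0xf = 0x7
addr_hi:2 @ bit 4 → (0x6494a967>>4)&0x3 = 0x2
bank:22 @ bit 6 → (0x6494a967>>6)&0x3fffff = 0x1252a5
type:4 @ bit 28 → (0x6494a967>>28)&0xf = 0x6  ←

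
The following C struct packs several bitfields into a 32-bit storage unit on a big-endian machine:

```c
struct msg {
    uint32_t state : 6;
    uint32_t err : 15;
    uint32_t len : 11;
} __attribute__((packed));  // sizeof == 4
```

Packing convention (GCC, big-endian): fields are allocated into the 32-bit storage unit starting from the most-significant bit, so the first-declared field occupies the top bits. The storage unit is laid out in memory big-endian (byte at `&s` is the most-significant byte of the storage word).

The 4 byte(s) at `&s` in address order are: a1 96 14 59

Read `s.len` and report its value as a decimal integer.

1113

[0]=0xa1 [1]=0x96 [2]=0x14 [3]=0x59 (big-endian) → word 0xa1961459
state:6 @ bit 26 → (0xa1961459>>26)&0x3f = 0x28
err:15 @ bit 11 → (0xa1961459>>11)&0x7fff = 0x32c2
len:11 @ bit 0 → (0xa1961459>>0)&0x7ff = 0x459  ←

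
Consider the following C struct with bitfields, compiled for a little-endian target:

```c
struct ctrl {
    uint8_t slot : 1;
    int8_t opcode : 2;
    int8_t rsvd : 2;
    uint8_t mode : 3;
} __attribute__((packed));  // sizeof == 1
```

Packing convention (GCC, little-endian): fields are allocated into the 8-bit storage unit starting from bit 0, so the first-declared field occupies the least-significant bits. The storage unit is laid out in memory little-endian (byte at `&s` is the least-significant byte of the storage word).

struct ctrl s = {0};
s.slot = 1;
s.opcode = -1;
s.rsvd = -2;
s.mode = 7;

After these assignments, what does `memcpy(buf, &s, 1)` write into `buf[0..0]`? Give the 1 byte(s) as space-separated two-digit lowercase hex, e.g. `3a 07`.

[0+:1] slot=1 & 0x1 = 0x1; word=0x01
[1+:2] opcode=-1 & 0x3 = 0x3; word=0x07
[3+:2] rsvd=-2 & 0x3 = 0x2; word=0x17
[5+:3] mode=7 & 0x7 = 0x7; word=0xf7
word = 0xf7 → little-endian bytes:
  [0]=0xf7

f7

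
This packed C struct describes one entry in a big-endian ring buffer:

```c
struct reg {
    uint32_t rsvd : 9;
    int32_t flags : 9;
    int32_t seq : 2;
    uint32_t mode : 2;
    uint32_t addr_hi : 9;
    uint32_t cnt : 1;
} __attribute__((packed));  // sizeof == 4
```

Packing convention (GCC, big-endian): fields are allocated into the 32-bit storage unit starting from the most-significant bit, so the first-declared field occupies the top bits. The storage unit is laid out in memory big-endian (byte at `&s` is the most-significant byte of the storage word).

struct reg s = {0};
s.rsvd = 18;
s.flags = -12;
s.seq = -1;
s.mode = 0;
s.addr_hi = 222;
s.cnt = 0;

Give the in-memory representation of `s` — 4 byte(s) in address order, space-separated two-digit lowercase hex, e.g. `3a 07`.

09 7d 31 bc

rsvd:9 = 18 → 0x12 << 23 → word 0x09000000
flags:9 = -12 → 0x1f4 << 14 → word 0x097d0000
seq:2 = -1 → 0x3 << 12 → word 0x097d3000
mode:2 = 0 → 0x0 << 10 → word 0x097d3000
addr_hi:9 = 222 → 0xde << 1 → word 0x097d31bc
cnt:1 = 0 → 0x0 << 0 → word 0x097d31bc
word = 0x097d31bc → big-endian bytes:
  [0]=0x09  [1]=0x7d  [2]=0x31  [3]=0xbc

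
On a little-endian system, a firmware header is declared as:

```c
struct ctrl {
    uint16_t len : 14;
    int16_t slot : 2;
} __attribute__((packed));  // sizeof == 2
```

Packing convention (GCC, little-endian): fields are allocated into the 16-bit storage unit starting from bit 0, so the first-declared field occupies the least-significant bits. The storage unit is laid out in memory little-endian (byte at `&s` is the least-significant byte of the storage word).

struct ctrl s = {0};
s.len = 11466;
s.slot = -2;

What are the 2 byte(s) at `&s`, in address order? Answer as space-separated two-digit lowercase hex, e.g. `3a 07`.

[0+:14] len=11466 & 0x3fff = 0x2cca; word=0x2cca
[14+:2] slot=-2 & 0x3 = 0x2; word=0xacca
word = 0xacca → little-endian bytes:
  [0]=0xca  [1]=0xac

ca ac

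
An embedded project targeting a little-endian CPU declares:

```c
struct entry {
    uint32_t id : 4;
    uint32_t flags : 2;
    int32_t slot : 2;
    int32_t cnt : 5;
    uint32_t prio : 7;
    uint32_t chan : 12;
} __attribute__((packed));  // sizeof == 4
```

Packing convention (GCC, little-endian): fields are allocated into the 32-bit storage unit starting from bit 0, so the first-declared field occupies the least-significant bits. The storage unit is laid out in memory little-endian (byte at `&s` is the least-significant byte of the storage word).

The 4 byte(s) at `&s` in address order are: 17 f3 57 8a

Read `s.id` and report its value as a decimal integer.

[0]=0x17 [1]=0xf3 [2]=0x57 [3]=0x8a (little-endian) → word 0x8a57f317
id [0+:4] = (word>>0) & 0xf = 7  ←
flags [4+:2] = (word>>4) & 0x3 = 1
slot [6+:2] = (word>>6) & 0x3 = 0
cnt [8+:5] = (word>>8) & 0x1f = 19
prio [13+:7] = (word>>13) & 0x7f = 63
chan [20+:12] = (word>>20) & 0xfff = 2213

7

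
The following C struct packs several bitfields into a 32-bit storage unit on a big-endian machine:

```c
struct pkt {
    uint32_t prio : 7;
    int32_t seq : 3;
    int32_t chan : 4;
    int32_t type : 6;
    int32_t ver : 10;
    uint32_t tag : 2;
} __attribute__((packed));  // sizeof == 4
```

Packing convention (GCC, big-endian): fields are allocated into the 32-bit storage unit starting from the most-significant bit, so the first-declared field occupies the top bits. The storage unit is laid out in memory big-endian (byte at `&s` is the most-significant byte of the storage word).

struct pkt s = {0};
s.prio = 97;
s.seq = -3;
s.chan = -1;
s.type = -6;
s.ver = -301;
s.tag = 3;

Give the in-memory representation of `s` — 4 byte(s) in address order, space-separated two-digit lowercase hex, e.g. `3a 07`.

c3 7f ab 4f

[25+:7] prio=97 & 0x7f = 0x61; word=0xc2000000
[22+:3] seq=-3 & 0x7 = 0x5; word=0xc3400000
[18+:4] chan=-1 & 0xf = 0xf; word=0xc37c0000
[12+:6] type=-6 & 0x3f = 0x3a; word=0xc37fa000
[2+:10] ver=-301 & 0x3ff = 0x2d3; word=0xc37fab4c
[0+:2] tag=3 & 0x3 = 0x3; word=0xc37fab4f
word = 0xc37fab4f → big-endian bytes:
  [0]=0xc3  [1]=0x7f  [2]=0xab  [3]=0x4f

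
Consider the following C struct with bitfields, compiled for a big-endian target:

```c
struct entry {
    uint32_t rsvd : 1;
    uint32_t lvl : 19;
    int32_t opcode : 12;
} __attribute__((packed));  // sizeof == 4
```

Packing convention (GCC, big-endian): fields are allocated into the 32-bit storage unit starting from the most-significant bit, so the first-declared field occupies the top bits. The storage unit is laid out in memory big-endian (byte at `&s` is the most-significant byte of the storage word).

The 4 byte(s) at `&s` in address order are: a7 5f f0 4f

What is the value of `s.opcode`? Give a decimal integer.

79

[0]=0xa7 [1]=0x5f [2]=0xf0 [3]=0x4f (big-endian) → word 0xa75ff04f
rsvd [31+:1] = (word>>31) & 0x1 = 1
lvl [12+:19] = (word>>12) & 0x7ffff = 161279
opcode [0+:12] = (word>>0) & 0xfff = 79  ←
opcode signed 12b, MSB=0: value = 79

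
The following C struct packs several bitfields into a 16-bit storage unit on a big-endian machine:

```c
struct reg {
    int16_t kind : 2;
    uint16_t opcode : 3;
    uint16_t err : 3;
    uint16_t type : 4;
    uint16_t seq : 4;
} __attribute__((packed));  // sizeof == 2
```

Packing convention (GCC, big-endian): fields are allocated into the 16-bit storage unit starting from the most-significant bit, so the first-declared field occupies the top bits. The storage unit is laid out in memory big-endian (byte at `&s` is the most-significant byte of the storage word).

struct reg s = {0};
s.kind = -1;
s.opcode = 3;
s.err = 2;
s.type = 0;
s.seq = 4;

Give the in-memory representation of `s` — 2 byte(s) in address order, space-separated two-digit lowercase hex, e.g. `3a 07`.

da 04

kind (2b) val=-1 bits=0x3 at bit 14: 0xc000
opcode (3b) val=3 bits=0x3 at bit 11: 0xd800
err (3b) val=2 bits=0x2 at bit 8: 0xda00
type (4b) val=0 bits=0x0 at bit 4: 0xda00
seq (4b) val=4 bits=0x4 at bit 0: 0xda04
word = 0xda04 → big-endian bytes:
  [0]=0xda  [1]=0x04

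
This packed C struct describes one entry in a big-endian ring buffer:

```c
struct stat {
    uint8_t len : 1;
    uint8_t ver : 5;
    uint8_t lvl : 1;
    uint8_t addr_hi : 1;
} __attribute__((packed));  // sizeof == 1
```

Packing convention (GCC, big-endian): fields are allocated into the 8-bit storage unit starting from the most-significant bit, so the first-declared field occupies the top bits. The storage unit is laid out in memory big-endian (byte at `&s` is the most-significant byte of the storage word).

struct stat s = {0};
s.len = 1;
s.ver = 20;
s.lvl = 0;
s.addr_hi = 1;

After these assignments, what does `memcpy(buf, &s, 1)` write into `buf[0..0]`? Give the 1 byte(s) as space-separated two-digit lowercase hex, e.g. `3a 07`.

d1

[7+:1] len=1 & 0x1 = 0x1; word=0x80
[2+:5] ver=20 & 0x1f = 0x14; word=0xd0
[1+:1] lvl=0 & 0x1 = 0x0; word=0xd0
[0+:1] addr_hi=1 & 0x1 = 0x1; word=0xd1
word = 0xd1 → big-endian bytes:
  [0]=0xd1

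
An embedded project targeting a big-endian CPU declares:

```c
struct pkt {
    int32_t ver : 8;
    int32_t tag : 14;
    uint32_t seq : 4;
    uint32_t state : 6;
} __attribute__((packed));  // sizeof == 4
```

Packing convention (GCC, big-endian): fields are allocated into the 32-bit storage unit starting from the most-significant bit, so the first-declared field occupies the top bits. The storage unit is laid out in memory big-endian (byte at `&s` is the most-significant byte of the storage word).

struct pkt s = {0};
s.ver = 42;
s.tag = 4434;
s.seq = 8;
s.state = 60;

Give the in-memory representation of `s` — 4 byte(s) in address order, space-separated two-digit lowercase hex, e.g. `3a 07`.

[24+:8] ver=42 & 0xff = 0x2a; word=0x2a000000
[10+:14] tag=4434 & 0x3fff = 0x1152; word=0x2a454800
[6+:4] seq=8 & 0xf = 0x8; word=0x2a454a00
[0+:6] state=60 & 0x3f = 0x3c; word=0x2a454a3c
word = 0x2a454a3c → big-endian bytes:
  [0]=0x2a  [1]=0x45  [2]=0x4a  [3]=0x3c

2a 45 4a 3c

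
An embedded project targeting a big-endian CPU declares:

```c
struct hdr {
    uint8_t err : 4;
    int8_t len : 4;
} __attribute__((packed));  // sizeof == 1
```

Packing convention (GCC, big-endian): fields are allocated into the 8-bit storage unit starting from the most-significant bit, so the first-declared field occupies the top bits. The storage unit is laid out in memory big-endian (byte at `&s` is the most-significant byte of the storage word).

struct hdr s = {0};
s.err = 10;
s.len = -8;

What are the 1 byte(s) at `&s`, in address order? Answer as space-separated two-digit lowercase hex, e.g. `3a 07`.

a8

err (4b) val=10 bits=0xa at bit 4: 0xa0
len (4b) val=-8 bits=0x8 at bit 0: 0xa8
word = 0xa8 → big-endian bytes:
  [0]=0xa8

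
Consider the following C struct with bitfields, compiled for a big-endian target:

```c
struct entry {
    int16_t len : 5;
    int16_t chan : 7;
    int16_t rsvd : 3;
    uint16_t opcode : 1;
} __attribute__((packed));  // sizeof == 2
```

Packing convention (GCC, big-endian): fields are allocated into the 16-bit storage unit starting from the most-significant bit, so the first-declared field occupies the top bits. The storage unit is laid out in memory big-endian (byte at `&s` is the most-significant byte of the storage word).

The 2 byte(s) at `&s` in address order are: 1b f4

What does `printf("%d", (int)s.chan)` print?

[0]=0x1b [1]=0xf4 (big-endian) → word 0x1bf4
len:5 @ bit 11 → (0x1bf4>>11)&0x1f = 0x3
chan:7 @ bit 4 → (0x1bf4>>4)&0x7f = 0x3f  ←
rsvd:3 @ bit 1 → (0x1bf4>>1)&0x7 = 0x2
opcode:1 @ bit 0 → (0x1bf4>>0)&0x1 = 0x0
chan signed 7b, MSB=0: value = 63

63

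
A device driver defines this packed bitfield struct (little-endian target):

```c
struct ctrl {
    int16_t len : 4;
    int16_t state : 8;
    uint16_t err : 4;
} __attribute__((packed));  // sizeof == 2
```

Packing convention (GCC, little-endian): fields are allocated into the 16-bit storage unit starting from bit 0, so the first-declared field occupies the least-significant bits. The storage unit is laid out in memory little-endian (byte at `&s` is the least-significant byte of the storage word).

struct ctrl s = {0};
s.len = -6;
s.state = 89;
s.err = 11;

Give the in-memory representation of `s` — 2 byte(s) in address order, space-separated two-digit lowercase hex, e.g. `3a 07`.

9a b5

len (4b) val=-6 bits=0xa at bit 0: 0x000a
state (8b) val=89 bits=0x59 at bit 4: 0x059a
err (4b) val=11 bits=0xb at bit 12: 0xb59a
word = 0xb59a → little-endian bytes:
  [0]=0x9a  [1]=0xb5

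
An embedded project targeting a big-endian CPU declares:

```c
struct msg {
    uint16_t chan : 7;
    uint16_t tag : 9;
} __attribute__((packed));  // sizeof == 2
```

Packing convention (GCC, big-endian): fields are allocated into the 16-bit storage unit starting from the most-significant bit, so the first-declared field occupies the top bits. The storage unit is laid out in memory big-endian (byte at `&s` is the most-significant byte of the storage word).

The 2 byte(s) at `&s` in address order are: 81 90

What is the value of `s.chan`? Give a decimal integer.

64

[0]=0x81 [1]=0x90 (big-endian) → word 0x8190
chan [9+:7] = (word>>9) & 0x7f = 64  ←
tag [0+:9] = (word>>0) & 0x1ff = 400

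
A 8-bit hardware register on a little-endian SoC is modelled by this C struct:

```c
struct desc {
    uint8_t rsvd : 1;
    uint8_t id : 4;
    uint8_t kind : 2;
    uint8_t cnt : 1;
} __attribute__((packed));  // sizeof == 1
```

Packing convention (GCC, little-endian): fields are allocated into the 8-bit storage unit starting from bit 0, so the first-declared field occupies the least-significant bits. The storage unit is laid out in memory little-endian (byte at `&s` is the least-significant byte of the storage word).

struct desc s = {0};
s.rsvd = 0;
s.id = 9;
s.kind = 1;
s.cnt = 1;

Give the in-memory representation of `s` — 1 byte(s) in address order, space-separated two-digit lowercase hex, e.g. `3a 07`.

b2

[0+:1] rsvd=0 & 0x1 = 0x0; word=0x00
[1+:4] id=9 & 0xf = 0x9; word=0x12
[5+:2] kind=1 & 0x3 = 0x1; word=0x32
[7+:1] cnt=1 & 0x1 = 0x1; word=0xb2
word = 0xb2 → little-endian bytes:
  [0]=0xb2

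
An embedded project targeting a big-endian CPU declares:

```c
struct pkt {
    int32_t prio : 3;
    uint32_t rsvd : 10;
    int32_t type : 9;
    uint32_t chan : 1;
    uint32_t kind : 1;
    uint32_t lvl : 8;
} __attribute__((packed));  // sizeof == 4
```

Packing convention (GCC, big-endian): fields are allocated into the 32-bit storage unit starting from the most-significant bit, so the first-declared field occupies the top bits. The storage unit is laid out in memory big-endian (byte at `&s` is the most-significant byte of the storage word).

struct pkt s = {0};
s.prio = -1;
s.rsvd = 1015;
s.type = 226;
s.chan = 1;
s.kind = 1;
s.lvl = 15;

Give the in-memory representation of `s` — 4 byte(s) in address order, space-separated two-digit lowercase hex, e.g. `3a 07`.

ff bb 8b 0f

prio (3b) val=-1 bits=0x7 at bit 29: 0xe0000000
rsvd (10b) val=1015 bits=0x3f7 at bit 19: 0xffb80000
type (9b) val=226 bits=0xe2 at bit 10: 0xffbb8800
chan (1b) val=1 bits=0x1 at bit 9: 0xffbb8a00
kind (1b) val=1 bits=0x1 at bit 8: 0xffbb8b00
lvl (8b) val=15 bits=0xf at bit 0: 0xffbb8b0f
word = 0xffbb8b0f → big-endian bytes:
  [0]=0xff  [1]=0xbb  [2]=0x8b  [3]=0x0f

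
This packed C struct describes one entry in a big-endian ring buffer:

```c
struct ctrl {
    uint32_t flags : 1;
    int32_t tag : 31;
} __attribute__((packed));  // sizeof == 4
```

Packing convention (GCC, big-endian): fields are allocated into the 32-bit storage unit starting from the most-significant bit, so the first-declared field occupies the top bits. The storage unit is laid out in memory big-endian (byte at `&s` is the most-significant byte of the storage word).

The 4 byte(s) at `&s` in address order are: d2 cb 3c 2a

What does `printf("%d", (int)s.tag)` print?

-758432726

[0]=0xd2 [1]=0xcb [2]=0x3c [3]=0x2a (big-endian) → word 0xd2cb3c2a
flags:1 @ bit 31 → (0xd2cb3c2a>>31)&0x1 = 0x1
tag:31 @ bit 0 → (0xd2cb3c2a>>0)&0x7fffffff = 0x52cb3c2a  ←
tag signed 31b, MSB=1: 1389050922 - 2147483648 = -758432726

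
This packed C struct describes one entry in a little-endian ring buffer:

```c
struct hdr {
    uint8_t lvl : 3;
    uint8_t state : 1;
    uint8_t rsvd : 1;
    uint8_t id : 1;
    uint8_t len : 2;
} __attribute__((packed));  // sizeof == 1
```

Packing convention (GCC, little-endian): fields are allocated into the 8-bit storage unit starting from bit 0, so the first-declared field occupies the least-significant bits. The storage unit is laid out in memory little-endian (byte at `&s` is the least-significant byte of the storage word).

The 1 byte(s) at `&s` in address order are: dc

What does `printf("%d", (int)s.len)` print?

3

[0]=0xdc (little-endian) → word 0xdc
lvl [0+:3] = (word>>0) & 0x7 = 4
state [3+:1] = (word>>3) & 0x1 = 1
rsvd [4+:1] = (word>>4) & 0x1 = 1
id [5+:1] = (word>>5) & 0x1 = 0
len [6+:2] = (word>>6) & 0x3 = 3  ←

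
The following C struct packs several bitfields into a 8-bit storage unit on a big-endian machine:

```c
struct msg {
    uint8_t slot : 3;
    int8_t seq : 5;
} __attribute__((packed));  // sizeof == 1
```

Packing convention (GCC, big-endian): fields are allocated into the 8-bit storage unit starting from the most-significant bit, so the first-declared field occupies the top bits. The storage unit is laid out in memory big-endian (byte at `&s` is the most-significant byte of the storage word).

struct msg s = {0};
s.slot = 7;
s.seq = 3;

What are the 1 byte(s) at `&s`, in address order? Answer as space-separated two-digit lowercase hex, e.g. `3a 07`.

[5+:3] slot=7 & 0x7 = 0x7; word=0xe0
[0+:5] seq=3 & 0x1f = 0x3; word=0xe3
word = 0xe3 → big-endian bytes:
  [0]=0xe3

e3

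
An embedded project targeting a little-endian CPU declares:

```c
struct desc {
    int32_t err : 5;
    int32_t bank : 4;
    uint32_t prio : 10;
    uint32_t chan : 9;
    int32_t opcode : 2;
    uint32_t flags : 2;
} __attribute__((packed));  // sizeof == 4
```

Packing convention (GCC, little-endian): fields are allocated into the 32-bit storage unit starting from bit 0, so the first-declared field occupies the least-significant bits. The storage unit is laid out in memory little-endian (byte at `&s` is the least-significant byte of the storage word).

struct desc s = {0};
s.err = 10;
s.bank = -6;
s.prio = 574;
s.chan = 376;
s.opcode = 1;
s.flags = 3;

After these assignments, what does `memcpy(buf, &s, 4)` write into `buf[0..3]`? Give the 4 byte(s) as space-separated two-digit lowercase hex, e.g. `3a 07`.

4a 7d c4 db

err:5 = 10 → 0xa << 0 → word 0x0000000a
bank:4 = -6 → 0xa << 5 → word 0x0000014a
prio:10 = 574 → 0x23e << 9 → word 0x00047d4a
chan:9 = 376 → 0x178 << 19 → word 0x0bc47d4a
opcode:2 = 1 → 0x1 << 28 → word 0x1bc47d4a
flags:2 = 3 → 0x3 << 30 → word 0xdbc47d4a
word = 0xdbc47d4a → little-endian bytes:
  [0]=0x4a  [1]=0x7d  [2]=0xc4  [3]=0xdb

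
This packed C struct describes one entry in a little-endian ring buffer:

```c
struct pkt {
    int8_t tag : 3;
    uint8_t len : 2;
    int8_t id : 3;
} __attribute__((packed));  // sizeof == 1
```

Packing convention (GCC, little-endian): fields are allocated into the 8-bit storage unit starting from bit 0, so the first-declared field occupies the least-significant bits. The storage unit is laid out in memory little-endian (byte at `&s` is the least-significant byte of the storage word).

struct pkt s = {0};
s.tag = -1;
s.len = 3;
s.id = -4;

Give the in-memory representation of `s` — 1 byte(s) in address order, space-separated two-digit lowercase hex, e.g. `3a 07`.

9f

tag:3 = -1 → 0x7 << 0 → word 0x07
len:2 = 3 → 0x3 << 3 → word 0x1f
id:3 = -4 → 0x4 << 5 → word 0x9f
word = 0x9f → little-endian bytes:
  [0]=0x9f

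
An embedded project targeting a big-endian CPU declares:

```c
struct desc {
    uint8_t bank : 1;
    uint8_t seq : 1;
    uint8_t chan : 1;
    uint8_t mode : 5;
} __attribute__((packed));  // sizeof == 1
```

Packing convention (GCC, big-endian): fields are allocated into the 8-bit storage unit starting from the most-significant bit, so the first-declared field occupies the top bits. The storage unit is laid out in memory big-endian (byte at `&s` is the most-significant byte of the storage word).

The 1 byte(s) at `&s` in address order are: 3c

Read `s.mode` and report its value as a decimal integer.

28

[0]=0x3c (big-endian) → word 0x3c
bank:1 @ bit 7 → (0x3c>>7)&0x1 = 0x0
seq:1 @ bit 6 → (0x3c>>6)&0x1 = 0x0
chan:1 @ bit 5 → (0x3c>>5)&0x1 = 0x1
mode:5 @ bit 0 → (0x3c>>0)&0x1f = 0x1c  ←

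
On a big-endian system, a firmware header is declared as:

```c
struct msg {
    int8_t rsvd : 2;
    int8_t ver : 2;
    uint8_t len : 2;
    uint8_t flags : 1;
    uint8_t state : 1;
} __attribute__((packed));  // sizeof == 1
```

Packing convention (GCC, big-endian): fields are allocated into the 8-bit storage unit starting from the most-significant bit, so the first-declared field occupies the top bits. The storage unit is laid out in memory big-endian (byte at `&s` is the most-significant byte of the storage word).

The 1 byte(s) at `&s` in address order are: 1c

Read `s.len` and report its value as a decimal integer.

3

[0]=0x1c (big-endian) → word 0x1c
rsvd [6+:2] = (word>>6) & 0x3 = 0
ver [4+:2] = (word>>4) & 0x3 = 1
len [2+:2] = (word>>2) & 0x3 = 3  ←
flags [1+:1] = (word>>1) & 0x1 = 0
state [0+:1] = (word>>0) & 0x1 = 0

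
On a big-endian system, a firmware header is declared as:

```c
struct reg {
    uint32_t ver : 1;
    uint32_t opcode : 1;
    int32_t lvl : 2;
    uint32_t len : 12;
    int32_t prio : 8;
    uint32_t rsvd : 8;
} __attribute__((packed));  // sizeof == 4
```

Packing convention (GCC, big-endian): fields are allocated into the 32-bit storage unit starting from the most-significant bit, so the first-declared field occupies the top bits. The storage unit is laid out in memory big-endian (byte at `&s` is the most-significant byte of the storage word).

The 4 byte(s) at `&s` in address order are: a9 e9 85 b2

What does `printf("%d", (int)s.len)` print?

[0]=0xa9 [1]=0xe9 [2]=0x85 [3]=0xb2 (big-endian) → word 0xa9e985b2
ver:1 @ bit 31 → (0xa9e985b2>>31)&0x1 = 0x1
opcode:1 @ bit 30 → (0xa9e985b2>>30)&0x1 = 0x0
lvl:2 @ bit 28 → (0xa9e985b2>>28)&0x3 = 0x2
len:12 @ bit 16 → (0xa9e985b2>>16)&0xfff = 0x9e9  ←
prio:8 @ bit 8 → (0xa9e985b2>>8)&0xff = 0x85
rsvd:8 @ bit 0 → (0xa9e985b2>>0)&0xff = 0xb2

2537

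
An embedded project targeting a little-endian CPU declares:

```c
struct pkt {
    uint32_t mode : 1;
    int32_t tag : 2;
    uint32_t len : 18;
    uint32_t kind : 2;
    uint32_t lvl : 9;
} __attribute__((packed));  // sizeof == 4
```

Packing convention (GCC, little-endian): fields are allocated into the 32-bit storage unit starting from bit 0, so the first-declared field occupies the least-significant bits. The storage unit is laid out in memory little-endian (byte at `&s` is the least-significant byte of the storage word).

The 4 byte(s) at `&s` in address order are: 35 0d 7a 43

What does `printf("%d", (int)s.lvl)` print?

134

[0]=0x35 [1]=0x0d [2]=0x7a [3]=0x43 (little-endian) → word 0x437a0d35
mode [0+:1] = (word>>0) & 0x1 = 1
tag [1+:2] = (word>>1) & 0x3 = 2
len [3+:18] = (word>>3) & 0x3ffff = 213414
kind [21+:2] = (word>>21) & 0x3 = 3
lvl [23+:9] = (word>>23) & 0x1ff = 134  ←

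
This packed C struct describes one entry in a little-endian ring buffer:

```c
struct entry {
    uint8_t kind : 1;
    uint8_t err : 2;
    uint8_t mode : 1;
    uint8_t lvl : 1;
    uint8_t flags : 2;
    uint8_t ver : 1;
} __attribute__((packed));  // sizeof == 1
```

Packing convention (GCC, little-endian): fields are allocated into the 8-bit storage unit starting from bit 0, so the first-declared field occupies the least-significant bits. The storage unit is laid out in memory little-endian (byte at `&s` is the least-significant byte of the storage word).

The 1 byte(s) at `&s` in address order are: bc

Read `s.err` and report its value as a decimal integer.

2

[0]=0xbc (little-endian) → word 0xbc
kind:1 @ bit 0 → (0xbc>>0)&0x1 = 0x0
err:2 @ bit 1 → (0xbc>>1)&0x3 = 0x2  ←
mode:1 @ bit 3 → (0xbc>>3)&0x1 = 0x1
lvl:1 @ bit 4 → (0xbc>>4)&0x1 = 0x1
flags:2 @ bit 5 → (0xbc>>5)&0x3 = 0x1
ver:1 @ bit 7 → (0xbc>>7)&0x1 = 0x1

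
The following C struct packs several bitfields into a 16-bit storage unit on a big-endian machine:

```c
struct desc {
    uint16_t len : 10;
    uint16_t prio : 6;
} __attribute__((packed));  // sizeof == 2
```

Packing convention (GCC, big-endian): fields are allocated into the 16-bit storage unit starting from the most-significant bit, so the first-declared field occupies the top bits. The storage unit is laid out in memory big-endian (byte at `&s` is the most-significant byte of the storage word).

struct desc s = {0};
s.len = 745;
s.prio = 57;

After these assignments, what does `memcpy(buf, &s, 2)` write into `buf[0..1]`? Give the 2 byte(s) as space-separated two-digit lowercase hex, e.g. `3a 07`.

[6+:10] len=745 & 0x3ff = 0x2e9; word=0xba40
[0+:6] prio=57 & 0x3f = 0x39; word=0xba79
word = 0xba79 → big-endian bytes:
  [0]=0xba  [1]=0x79

ba 79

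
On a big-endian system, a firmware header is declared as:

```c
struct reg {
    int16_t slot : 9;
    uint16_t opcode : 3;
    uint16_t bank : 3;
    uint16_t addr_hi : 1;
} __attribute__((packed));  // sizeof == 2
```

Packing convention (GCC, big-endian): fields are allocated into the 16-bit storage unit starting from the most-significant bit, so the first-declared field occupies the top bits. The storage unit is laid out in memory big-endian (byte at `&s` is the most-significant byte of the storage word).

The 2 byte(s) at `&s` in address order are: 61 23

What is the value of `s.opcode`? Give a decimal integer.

[0]=0x61 [1]=0x23 (big-endian) → word 0x6123
slot [7+:9] = (word>>7) & 0x1ff = 194
opcode [4+:3] = (word>>4) & 0x7 = 2  ←
bank [1+:3] = (word>>1) & 0x7 = 1
addr_hi [0+:1] = (word>>0) & 0x1 = 1

2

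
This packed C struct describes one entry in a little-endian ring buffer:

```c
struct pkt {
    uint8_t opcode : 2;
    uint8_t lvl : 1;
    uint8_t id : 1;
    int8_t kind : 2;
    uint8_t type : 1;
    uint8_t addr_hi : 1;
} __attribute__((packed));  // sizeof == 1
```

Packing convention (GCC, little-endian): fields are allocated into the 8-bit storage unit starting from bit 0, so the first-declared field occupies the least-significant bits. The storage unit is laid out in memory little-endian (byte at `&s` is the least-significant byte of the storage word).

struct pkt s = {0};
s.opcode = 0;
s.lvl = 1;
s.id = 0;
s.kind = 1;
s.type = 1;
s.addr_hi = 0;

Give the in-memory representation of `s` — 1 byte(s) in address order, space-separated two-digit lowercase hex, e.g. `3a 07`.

54

[0+:2] opcode=0 & 0x3 = 0x0; word=0x00
[2+:1] lvl=1 & 0x1 = 0x1; word=0x04
[3+:1] id=0 & 0x1 = 0x0; word=0x04
[4+:2] kind=1 & 0x3 = 0x1; word=0x14
[6+:1] type=1 & 0x1 = 0x1; word=0x54
[7+:1] addr_hi=0 & 0x1 = 0x0; word=0x54
word = 0x54 → little-endian bytes:
  [0]=0x54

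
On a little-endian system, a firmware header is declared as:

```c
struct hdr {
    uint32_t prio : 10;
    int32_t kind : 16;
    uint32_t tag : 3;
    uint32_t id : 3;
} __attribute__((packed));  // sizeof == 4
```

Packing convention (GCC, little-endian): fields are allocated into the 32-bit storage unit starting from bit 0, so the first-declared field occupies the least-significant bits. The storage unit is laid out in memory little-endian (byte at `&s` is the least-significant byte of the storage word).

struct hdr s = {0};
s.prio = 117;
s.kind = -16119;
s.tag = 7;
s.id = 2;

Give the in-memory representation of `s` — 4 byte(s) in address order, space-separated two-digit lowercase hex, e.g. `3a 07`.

75 24 04 5f

prio:10 = 117 → 0x75 << 0 → word 0x00000075
kind:16 = -16119 → 0xc109 << 10 → word 0x03042475
tag:3 = 7 → 0x7 << 26 → word 0x1f042475
id:3 = 2 → 0x2 << 29 → word 0x5f042475
word = 0x5f042475 → little-endian bytes:
  [0]=0x75  [1]=0x24  [2]=0x04  [3]=0x5f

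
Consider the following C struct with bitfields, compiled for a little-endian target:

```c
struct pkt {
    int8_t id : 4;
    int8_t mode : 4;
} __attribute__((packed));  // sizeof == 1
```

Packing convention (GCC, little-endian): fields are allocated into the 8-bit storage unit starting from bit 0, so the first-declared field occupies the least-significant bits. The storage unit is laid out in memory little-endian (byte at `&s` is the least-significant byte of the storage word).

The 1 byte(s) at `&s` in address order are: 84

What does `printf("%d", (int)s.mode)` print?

-8

[0]=0x84 (little-endian) → word 0x84
id [0+:4] = (word>>0) & 0xf = 4
mode [4+:4] = (word>>4) & 0xf = 8  ←
mode signed 4b, MSB=1: 8 - 16 = -8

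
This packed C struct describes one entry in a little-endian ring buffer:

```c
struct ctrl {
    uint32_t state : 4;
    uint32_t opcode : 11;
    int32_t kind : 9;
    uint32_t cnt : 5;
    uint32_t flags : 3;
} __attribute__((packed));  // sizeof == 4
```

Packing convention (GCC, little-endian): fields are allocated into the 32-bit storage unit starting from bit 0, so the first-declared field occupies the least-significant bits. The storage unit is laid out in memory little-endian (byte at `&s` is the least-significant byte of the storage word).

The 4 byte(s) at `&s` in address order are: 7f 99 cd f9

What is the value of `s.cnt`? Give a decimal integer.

25

[0]=0x7f [1]=0x99 [2]=0xcd [3]=0xf9 (little-endian) → word 0xf9cd997f
state [0+:4] = (word>>0) & 0xf = 15
opcode [4+:11] = (word>>4) & 0x7ff = 407
kind [15+:9] = (word>>15) & 0x1ff = 411
cnt [24+:5] = (word>>24) & 0x1f = 25  ←
flags [29+:3] = (word>>29) & 0x7 = 7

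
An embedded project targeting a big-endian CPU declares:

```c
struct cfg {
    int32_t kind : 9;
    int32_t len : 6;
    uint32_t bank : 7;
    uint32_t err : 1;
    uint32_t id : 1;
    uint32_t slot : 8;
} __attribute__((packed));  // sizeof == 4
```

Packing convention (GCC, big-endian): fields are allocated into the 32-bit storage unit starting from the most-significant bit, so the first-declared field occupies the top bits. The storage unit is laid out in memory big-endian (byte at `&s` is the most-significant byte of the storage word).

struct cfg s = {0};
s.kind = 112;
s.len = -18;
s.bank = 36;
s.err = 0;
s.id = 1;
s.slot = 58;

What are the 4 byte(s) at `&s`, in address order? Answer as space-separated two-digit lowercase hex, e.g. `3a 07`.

kind:9 = 112 → 0x70 << 23 → word 0x38000000
len:6 = -18 → 0x2e << 17 → word 0x385c0000
bank:7 = 36 → 0x24 << 10 → word 0x385c9000
err:1 = 0 → 0x0 << 9 → word 0x385c9000
id:1 = 1 → 0x1 << 8 → word 0x385c9100
slot:8 = 58 → 0x3a << 0 → word 0x385c913a
word = 0x385c913a → big-endian bytes:
  [0]=0x38  [1]=0x5c  [2]=0x91  [3]=0x3a

38 5c 91 3a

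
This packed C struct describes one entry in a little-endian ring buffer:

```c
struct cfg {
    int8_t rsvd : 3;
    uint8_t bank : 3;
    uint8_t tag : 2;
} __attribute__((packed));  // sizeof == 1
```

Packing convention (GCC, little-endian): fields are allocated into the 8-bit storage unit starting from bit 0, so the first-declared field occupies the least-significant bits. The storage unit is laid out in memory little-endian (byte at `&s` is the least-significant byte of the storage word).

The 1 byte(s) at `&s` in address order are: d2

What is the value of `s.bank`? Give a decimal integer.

[0]=0xd2 (little-endian) → word 0xd2
rsvd:3 @ bit 0 → (0xd2>>0)&0x7 = 0x2
bank:3 @ bit 3 → (0xd2>>3)&0x7 = 0x2  ←
tag:2 @ bit 6 → (0xd2>>6)&0x3 = 0x3

2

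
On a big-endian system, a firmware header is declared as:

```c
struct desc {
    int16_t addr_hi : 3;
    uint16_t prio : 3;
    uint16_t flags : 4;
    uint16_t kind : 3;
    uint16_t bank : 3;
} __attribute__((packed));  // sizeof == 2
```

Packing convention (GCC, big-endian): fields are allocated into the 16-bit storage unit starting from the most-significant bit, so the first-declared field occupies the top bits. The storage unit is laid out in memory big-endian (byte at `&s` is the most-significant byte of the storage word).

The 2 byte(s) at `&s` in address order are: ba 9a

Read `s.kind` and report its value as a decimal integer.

3

[0]=0xba [1]=0x9a (big-endian) → word 0xba9a
addr_hi [13+:3] = (word>>13) & 0x7 = 5
prio [10+:3] = (word>>10) & 0x7 = 6
flags [6+:4] = (word>>6) & 0xf = 10
kind [3+:3] = (word>>3) & 0x7 = 3  ←
bank [0+:3] = (word>>0) & 0x7 = 2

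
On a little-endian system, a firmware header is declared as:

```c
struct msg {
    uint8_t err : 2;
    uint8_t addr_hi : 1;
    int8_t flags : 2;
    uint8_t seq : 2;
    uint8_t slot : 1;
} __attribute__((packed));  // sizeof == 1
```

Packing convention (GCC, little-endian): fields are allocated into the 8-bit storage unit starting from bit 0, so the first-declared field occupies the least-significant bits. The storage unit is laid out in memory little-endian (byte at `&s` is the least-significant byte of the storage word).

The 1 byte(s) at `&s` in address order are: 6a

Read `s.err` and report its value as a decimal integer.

[0]=0x6a (little-endian) → word 0x6a
err:2 @ bit 0 → (0x6a>>0)&0x3 = 0x2  ←
addr_hi:1 @ bit 2 → (0x6a>>2)&0x1 = 0x0
flags:2 @ bit 3 → (0x6a>>3)&0x3 = 0x1
seq:2 @ bit 5 → (0x6a>>5)&0x3 = 0x3
slot:1 @ bit 7 → (0x6a>>7)&0x1 = 0x0

2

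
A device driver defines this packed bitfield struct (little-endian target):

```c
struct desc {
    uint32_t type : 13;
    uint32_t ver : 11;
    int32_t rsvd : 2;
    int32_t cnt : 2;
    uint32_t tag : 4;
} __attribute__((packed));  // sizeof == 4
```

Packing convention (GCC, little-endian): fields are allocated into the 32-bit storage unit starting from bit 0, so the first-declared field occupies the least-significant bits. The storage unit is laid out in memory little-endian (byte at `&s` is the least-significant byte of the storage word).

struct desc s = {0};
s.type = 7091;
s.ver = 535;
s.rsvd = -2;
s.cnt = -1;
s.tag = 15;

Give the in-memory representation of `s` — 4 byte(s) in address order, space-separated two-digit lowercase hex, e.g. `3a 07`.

[0+:13] type=7091 & 0x1fff = 0x1bb3; word=0x00001bb3
[13+:11] ver=535 & 0x7ff = 0x217; word=0x0042fbb3
[24+:2] rsvd=-2 & 0x3 = 0x2; word=0x0242fbb3
[26+:2] cnt=-1 & 0x3 = 0x3; word=0x0e42fbb3
[28+:4] tag=15 & 0xf = 0xf; word=0xfe42fbb3
word = 0xfe42fbb3 → little-endian bytes:
  [0]=0xb3  [1]=0xfb  [2]=0x42  [3]=0xfe

b3 fb 42 fe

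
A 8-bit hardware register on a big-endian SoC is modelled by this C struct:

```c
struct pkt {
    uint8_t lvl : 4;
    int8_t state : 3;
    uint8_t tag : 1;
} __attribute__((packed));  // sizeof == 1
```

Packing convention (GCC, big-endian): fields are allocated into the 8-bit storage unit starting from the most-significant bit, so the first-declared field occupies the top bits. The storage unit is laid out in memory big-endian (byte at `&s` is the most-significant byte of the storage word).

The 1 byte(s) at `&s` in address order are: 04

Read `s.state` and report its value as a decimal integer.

[0]=0x04 (big-endian) → word 0x04
lvl [4+:4] = (word>>4) & 0xf = 0
state [1+:3] = (word>>1) & 0x7 = 2  ←
tag [0+:1] = (word>>0) & 0x1 = 0
state signed 3b, MSB=0: value = 2

2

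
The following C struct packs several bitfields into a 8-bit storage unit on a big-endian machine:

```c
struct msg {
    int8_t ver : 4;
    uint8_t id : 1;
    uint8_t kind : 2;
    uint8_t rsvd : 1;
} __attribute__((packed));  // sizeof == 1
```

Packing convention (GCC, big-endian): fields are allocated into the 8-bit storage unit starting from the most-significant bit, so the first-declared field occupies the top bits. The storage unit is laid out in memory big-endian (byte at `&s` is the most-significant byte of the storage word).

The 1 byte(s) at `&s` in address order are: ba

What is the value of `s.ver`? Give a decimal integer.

[0]=0xba (big-endian) → word 0xba
ver:4 @ bit 4 → (0xba>>4)&0xf = 0xb  ←
id:1 @ bit 3 → (0xba>>3)&0x1 = 0x1
kind:2 @ bit 1 → (0xba>>1)&0x3 = 0x1
rsvd:1 @ bit 0 → (0xba>>0)&0x1 = 0x0
ver signed 4b, MSB=1: 11 - 16 = -5

-5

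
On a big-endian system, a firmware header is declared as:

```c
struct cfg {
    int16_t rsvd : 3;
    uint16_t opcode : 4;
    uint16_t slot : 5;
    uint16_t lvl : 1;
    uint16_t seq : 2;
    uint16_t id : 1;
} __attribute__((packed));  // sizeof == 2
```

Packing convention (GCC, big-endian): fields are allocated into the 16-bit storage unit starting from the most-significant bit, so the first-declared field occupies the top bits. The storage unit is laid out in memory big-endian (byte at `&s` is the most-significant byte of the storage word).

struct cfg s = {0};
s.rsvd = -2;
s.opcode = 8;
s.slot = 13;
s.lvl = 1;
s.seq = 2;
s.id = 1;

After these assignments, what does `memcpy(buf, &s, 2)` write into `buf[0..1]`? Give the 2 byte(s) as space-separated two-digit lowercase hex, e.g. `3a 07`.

d0 dd

rsvd (3b) val=-2 bits=0x6 at bit 13: 0xc000
opcode (4b) val=8 bits=0x8 at bit 9: 0xd000
slot (5b) val=13 bits=0xd at bit 4: 0xd0d0
lvl (1b) val=1 bits=0x1 at bit 3: 0xd0d8
seq (2b) val=2 bits=0x2 at bit 1: 0xd0dc
id (1b) val=1 bits=0x1 at bit 0: 0xd0dd
word = 0xd0dd → big-endian bytes:
  [0]=0xd0  [1]=0xdd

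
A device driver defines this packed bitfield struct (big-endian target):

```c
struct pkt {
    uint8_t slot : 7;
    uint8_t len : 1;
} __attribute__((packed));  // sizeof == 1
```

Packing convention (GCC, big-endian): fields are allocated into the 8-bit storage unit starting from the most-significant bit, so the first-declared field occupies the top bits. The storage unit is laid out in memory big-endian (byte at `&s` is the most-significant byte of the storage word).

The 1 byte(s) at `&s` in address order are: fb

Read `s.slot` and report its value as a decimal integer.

125

[0]=0xfb (big-endian) → word 0xfb
slot [1+:7] = (word>>1) & 0x7f = 125  ←
len [0+:1] = (word>>0) & 0x1 = 1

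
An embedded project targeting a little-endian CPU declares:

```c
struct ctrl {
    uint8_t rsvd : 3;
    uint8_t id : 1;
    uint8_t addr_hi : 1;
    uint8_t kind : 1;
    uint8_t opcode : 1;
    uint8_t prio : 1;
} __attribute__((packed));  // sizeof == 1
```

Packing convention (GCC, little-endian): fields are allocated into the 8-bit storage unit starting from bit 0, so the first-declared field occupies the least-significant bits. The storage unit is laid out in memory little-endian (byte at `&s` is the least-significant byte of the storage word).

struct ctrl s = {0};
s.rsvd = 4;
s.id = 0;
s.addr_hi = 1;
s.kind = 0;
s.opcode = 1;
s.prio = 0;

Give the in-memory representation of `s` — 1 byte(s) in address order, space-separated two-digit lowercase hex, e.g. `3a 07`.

54

rsvd (3b) val=4 bits=0x4 at bit 0: 0x04
id (1b) val=0 bits=0x0 at bit 3: 0x04
addr_hi (1b) val=1 bits=0x1 at bit 4: 0x14
kind (1b) val=0 bits=0x0 at bit 5: 0x14
opcode (1b) val=1 bits=0x1 at bit 6: 0x54
prio (1b) val=0 bits=0x0 at bit 7: 0x54
word = 0x54 → little-endian bytes:
  [0]=0x54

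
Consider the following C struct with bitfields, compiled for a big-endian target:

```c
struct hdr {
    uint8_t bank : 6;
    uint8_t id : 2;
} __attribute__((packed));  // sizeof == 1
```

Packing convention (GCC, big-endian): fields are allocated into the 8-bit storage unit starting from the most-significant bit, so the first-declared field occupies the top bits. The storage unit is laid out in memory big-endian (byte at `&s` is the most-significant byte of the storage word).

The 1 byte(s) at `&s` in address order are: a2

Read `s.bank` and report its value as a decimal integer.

40

[0]=0xa2 (big-endian) → word 0xa2
bank [2+:6] = (word>>2) & 0x3f = 40  ←
id [0+:2] = (word>>0) & 0x3 = 2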